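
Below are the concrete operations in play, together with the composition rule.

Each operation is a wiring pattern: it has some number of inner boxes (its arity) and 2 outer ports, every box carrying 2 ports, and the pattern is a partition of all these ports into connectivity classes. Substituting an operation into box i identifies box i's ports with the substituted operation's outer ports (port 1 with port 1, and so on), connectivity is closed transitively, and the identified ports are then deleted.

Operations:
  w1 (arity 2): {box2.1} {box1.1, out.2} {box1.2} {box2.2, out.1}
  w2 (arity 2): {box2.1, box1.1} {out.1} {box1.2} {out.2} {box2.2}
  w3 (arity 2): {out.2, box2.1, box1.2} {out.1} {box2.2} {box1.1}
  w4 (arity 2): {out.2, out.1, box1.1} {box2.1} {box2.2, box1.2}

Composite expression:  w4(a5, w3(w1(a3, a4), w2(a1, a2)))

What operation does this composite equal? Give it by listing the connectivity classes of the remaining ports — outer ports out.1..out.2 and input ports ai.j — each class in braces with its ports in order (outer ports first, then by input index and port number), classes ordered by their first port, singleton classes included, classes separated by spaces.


After gluing at w4, chains via deleted ports link the a-ports.
after w1, the pattern on (a3, a4) reads {out.1, a4.2} {out.2, a3.1} {a3.2} {a4.1} (out.j = its outer ports)
after w2, the pattern on (a1, a2) reads {out.1} {out.2} {a1.1, a2.1} {a1.2} {a2.2} (out.j = its outer ports)
after w3, the pattern on (a3, a4, a1, a2) reads {out.1} {out.2, a3.1} {a1.1, a2.1} {a1.2} {a2.2} {a3.2} {a4.1} {a4.2} (out.j = its outer ports)
after w4, the pattern on (a5, a3, a4, a1, a2) reads {out.1, out.2, a5.1} {a1.1, a2.1} {a1.2} {a2.2} {a3.1, a5.2} {a3.2} {a4.1} {a4.2} (out.j = its outer ports)

{out.1, out.2, a5.1} {a1.1, a2.1} {a1.2} {a2.2} {a3.1, a5.2} {a3.2} {a4.1} {a4.2}


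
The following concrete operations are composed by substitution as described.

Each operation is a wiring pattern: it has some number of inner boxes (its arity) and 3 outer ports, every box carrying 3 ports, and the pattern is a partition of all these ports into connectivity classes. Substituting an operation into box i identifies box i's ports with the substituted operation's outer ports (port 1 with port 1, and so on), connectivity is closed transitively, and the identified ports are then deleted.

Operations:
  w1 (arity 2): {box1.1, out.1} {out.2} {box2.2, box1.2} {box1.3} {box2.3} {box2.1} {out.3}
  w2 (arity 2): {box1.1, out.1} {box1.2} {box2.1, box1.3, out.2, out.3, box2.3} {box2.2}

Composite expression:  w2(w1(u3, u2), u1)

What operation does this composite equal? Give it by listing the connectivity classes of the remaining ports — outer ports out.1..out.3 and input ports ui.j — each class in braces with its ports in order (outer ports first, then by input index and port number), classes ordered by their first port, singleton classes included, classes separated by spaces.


{out.1, u3.1} {out.2, out.3, u1.1, u1.3} {u1.2} {u2.1} {u2.2, u3.2} {u2.3} {u3.3}

Two ports join when wires chain via w2-identified ports.
after w1, the pattern on (u3, u2) reads {out.1, u3.1} {out.2} {out.3} {u2.1} {u2.2, u3.2} {u2.3} {u3.3} (out.j = its outer ports)
after w2, the pattern on (u3, u2, u1) reads {out.1, u3.1} {out.2, out.3, u1.1, u1.3} {u1.2} {u2.1} {u2.2, u3.2} {u2.3} {u3.3} (out.j = its outer ports)


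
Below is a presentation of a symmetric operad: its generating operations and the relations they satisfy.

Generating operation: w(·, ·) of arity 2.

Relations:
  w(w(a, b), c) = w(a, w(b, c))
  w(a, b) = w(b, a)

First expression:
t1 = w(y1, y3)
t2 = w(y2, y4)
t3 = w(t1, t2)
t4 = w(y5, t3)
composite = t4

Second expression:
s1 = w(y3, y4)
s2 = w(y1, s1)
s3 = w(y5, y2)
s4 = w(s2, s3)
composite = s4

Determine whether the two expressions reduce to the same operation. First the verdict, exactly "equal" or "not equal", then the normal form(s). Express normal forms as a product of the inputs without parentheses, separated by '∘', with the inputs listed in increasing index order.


equal: each reduces to y1 ∘ y2 ∘ y3 ∘ y4 ∘ y5

Reducing the first expression gives y1 ∘ y2 ∘ y3 ∘ y4 ∘ y5
Reducing the second expression gives y1 ∘ y2 ∘ y3 ∘ y4 ∘ y5
One common form — equal.


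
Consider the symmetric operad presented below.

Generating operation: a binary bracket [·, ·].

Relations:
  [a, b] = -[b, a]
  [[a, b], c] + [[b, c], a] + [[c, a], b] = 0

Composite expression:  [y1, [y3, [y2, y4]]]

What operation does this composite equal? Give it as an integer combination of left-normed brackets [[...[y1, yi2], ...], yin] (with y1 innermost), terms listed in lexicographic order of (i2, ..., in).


-[[[y1, y2], y4], y3] + [[[y1, y3], y2], y4] - [[[y1, y3], y4], y2] + [[[y1, y4], y2], y3]

A multilinear Lie element is pinned by y1-initial words (y1 innermost).
Composite bracket: [y1, [y3, [y2, y4]]]
Under [a, b] = ab - ba we get 8 signed associative words (2^3 = 8).
Keep just the words that open with y1:
  the word y1y2y4y3 carries sign -1 and contributes -[[[y1, y2], y4], y3]
  the word y1y3y2y4 carries sign +1 and contributes +[[[y1, y3], y2], y4]
  the word y1y3y4y2 carries sign -1 and contributes -[[[y1, y3], y4], y2]
  the word y1y4y2y3 carries sign +1 and contributes +[[[y1, y4], y2], y3]


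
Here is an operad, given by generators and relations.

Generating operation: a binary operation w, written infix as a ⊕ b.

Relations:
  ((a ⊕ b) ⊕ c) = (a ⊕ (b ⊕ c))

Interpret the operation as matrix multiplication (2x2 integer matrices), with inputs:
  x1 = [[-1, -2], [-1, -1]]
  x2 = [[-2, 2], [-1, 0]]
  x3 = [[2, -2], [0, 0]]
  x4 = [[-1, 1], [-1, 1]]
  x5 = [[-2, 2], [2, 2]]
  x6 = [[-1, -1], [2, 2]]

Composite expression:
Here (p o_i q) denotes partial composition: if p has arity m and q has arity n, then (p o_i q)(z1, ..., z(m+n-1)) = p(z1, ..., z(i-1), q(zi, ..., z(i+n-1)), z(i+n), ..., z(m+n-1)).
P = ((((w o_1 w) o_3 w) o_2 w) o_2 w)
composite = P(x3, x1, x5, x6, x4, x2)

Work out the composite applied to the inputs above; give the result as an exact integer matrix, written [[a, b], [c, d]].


[[-8, 16], [0, 0]]

(x1 ⊕ x5) = [[-2, -6], [0, -4]]
((x1 ⊕ x5) ⊕ x6) = [[-10, -10], [-8, -8]]
(x3 ⊕ ((x1 ⊕ x5) ⊕ x6)) = [[-4, -4], [0, 0]]
(x4 ⊕ x2) = [[1, -2], [1, -2]]
((x3 ⊕ ((x1 ⊕ x5) ⊕ x6)) ⊕ (x4 ⊕ x2)) = [[-8, 16], [0, 0]]


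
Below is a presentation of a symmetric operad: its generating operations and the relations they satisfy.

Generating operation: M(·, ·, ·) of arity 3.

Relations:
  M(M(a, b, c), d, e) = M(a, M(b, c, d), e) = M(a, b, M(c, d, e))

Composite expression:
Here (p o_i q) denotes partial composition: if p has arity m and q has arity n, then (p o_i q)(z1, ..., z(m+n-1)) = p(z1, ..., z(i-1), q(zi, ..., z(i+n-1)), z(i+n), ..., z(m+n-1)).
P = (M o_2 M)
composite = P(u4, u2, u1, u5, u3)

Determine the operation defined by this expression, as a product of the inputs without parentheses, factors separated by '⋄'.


u4 ⋄ u2 ⋄ u1 ⋄ u5 ⋄ u3

Key point: M is associative — brackets drop, the u-order remains.
M(u2, u1, u5) flattens to u2 ⋄ u1 ⋄ u5
M(u4, M(u2, u1, u5), u3) flattens to u4 ⋄ u2 ⋄ u1 ⋄ u5 ⋄ u3


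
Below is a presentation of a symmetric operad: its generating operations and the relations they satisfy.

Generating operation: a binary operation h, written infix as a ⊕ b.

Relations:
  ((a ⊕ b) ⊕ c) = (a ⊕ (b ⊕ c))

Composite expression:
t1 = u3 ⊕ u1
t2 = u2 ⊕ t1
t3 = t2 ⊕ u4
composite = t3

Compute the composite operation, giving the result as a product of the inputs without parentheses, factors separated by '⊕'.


u2 ⊕ u3 ⊕ u1 ⊕ u4

Every regrouping of h is equal, so read the u-inputs in written order.
(u3 ⊕ u1) reduces to u3 ⊕ u1
(u2 ⊕ (u3 ⊕ u1)) reduces to u2 ⊕ u3 ⊕ u1
((u2 ⊕ (u3 ⊕ u1)) ⊕ u4) reduces to u2 ⊕ u3 ⊕ u1 ⊕ u4


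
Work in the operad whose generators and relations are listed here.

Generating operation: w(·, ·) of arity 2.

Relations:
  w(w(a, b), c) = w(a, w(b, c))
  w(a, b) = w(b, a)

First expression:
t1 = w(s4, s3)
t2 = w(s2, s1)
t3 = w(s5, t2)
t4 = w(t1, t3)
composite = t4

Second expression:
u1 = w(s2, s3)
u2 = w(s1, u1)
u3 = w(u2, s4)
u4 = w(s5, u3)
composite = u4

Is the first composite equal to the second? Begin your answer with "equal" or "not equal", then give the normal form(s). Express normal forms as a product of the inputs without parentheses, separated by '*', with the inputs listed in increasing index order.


equal: each reduces to s1 * s2 * s3 * s4 * s5

The first expression reduces to s1 * s2 * s3 * s4 * s5
The second expression reduces to s1 * s2 * s3 * s4 * s5
Both agree, so they are equal.


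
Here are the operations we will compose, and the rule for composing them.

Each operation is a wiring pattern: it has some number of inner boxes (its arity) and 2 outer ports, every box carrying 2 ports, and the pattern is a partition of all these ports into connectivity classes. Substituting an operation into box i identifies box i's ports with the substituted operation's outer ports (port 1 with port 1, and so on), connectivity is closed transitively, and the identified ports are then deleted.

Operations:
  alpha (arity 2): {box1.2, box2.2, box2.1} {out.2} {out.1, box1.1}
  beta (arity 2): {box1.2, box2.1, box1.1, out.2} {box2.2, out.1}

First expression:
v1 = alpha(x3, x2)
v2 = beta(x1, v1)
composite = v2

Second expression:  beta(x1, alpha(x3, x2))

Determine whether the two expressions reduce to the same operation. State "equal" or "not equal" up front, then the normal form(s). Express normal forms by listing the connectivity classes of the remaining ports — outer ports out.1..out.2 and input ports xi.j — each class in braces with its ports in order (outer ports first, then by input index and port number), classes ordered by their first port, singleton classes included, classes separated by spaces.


equal; both compose to {out.1} {out.2, x1.1, x1.2, x3.1} {x2.1, x2.2, x3.2}

Normal form of the first expression: {out.1} {out.2, x1.1, x1.2, x3.1} {x2.1, x2.2, x3.2}
Normal form of the second expression: {out.1} {out.2, x1.1, x1.2, x3.1} {x2.1, x2.2, x3.2}
Same normal form: equal.


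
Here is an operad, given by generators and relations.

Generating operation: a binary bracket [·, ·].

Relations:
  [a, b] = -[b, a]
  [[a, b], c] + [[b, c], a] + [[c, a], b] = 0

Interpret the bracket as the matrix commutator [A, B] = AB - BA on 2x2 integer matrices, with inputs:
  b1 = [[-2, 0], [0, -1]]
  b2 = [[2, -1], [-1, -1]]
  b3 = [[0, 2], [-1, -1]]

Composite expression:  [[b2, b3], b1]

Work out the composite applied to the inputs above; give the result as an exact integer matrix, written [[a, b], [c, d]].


[[0, 7], [-2, 0]]


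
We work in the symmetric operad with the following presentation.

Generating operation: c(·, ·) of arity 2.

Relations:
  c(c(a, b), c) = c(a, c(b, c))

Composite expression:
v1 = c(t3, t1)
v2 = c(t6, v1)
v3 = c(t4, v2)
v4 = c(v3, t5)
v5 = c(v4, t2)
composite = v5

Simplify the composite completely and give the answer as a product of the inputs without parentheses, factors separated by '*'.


t4 * t6 * t3 * t1 * t5 * t2


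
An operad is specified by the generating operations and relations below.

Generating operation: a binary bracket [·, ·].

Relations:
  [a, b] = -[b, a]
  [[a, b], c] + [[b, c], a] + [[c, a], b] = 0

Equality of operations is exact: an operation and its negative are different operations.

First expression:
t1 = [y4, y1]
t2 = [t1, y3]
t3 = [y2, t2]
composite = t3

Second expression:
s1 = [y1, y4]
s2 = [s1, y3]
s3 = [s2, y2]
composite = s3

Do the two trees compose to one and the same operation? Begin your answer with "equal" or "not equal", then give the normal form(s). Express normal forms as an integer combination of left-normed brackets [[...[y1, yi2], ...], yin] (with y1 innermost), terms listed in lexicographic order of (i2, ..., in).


equal; the common form is [[[y1, y4], y3], y2]


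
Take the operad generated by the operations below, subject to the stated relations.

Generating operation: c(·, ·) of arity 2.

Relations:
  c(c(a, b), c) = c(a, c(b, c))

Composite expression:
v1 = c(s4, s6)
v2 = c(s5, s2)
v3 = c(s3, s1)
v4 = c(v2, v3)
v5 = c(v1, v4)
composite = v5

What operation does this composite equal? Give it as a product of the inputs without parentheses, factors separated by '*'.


All parenthesizations of c agree; list the s-inputs left to right.
c(s4, s6) reduces to s4 * s6
c(s5, s2) reduces to s5 * s2
c(s3, s1) reduces to s3 * s1
c(c(s5, s2), c(s3, s1)) reduces to s5 * s2 * s3 * s1
c(c(s4, s6), c(c(s5, s2), c(s3, s1))) reduces to s4 * s6 * s5 * s2 * s3 * s1

s4 * s6 * s5 * s2 * s3 * s1


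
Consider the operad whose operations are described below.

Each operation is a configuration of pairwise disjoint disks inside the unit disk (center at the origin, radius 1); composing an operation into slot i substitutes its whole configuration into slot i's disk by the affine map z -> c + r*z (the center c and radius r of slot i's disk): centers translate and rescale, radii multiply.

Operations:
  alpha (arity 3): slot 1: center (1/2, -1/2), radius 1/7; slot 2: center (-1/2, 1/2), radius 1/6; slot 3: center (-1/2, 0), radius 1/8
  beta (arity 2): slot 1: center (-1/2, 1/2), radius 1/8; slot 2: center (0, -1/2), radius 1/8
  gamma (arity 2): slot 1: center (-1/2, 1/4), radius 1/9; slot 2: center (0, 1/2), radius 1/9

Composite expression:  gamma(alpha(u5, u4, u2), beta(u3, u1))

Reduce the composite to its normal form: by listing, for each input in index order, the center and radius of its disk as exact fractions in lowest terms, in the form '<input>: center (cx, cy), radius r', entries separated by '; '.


u1: center (0, 4/9), radius 1/72; u2: center (-5/9, 1/4), radius 1/72; u3: center (-1/18, 5/9), radius 1/72; u4: center (-5/9, 11/36), radius 1/54; u5: center (-4/9, 7/36), radius 1/63

Nesting under gamma composes maps z -> c + r*z down each u-path.
input u5: composing its 2 substitution steps yields center (-4/9, 7/36), radius 1/63
input u4: composing its 2 substitution steps yields center (-5/9, 11/36), radius 1/54
input u2: composing its 2 substitution steps yields center (-5/9, 1/4), radius 1/72
input u3: composing its 2 substitution steps yields center (-1/18, 5/9), radius 1/72
input u1: composing its 2 substitution steps yields center (0, 4/9), radius 1/72


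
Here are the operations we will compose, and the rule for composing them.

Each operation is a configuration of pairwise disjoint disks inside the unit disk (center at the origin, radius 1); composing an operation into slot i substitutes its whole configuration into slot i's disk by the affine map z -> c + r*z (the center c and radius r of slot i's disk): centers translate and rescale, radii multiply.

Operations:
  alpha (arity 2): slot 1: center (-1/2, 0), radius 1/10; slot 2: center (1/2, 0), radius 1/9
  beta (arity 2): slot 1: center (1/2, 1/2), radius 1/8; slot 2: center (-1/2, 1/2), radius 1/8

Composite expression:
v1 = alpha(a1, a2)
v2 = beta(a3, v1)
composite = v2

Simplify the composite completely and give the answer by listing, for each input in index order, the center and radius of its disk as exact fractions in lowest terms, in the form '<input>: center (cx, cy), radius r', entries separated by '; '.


a1: center (-9/16, 1/2), radius 1/80; a2: center (-7/16, 1/2), radius 1/72; a3: center (1/2, 1/2), radius 1/8

Below beta, radii multiply path by path; the a-disk centers shift.
a3 passes through 1 substitution, ending at center (1/2, 1/2), radius 1/8
a1 passes through 2 substitutions, ending at center (-9/16, 1/2), radius 1/80
a2 passes through 2 substitutions, ending at center (-7/16, 1/2), radius 1/72


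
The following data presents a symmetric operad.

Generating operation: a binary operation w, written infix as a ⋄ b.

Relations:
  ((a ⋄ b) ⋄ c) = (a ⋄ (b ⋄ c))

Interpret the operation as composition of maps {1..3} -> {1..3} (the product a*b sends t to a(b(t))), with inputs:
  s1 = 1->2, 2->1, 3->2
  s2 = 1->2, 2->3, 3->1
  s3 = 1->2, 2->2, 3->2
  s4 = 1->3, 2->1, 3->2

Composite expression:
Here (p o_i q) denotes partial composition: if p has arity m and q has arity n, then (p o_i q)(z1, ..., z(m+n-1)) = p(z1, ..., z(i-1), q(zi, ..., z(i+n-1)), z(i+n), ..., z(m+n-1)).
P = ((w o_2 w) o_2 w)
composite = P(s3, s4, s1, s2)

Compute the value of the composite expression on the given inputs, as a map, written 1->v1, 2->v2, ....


(s4 ⋄ s1) = 1->1, 2->3, 3->1
((s4 ⋄ s1) ⋄ s2) = 1->3, 2->1, 3->1
(s3 ⋄ ((s4 ⋄ s1) ⋄ s2)) = 1->2, 2->2, 3->2

1->2, 2->2, 3->2


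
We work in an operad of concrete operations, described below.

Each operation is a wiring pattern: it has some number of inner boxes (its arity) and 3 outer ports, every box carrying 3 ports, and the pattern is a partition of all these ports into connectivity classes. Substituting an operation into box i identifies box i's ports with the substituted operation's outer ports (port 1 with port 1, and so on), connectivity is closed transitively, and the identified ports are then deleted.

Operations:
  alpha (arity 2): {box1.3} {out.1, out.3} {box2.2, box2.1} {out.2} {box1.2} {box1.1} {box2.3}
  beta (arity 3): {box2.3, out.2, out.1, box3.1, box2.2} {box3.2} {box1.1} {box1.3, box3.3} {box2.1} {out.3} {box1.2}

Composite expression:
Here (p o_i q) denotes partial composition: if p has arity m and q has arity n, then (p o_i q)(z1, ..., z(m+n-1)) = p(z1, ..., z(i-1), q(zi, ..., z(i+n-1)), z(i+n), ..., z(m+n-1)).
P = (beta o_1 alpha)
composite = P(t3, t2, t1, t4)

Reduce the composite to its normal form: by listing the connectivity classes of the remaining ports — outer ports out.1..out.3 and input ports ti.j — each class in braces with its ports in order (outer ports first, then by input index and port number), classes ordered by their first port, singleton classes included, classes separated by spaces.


{out.1, out.2, t1.2, t1.3, t4.1} {out.3} {t1.1} {t2.1, t2.2} {t2.3} {t3.1} {t3.2} {t3.3} {t4.2} {t4.3}

Two ports join when wires chain via beta-identified ports.
alpha over (t3, t2) gives {out.1, out.3} {out.2} {t2.1, t2.2} {t2.3} {t3.1} {t3.2} {t3.3}, out.j being that stage's outer ports
beta over (t3, t2, t1, t4) gives {out.1, out.2, t1.2, t1.3, t4.1} {out.3} {t1.1} {t2.1, t2.2} {t2.3} {t3.1} {t3.2} {t3.3} {t4.2} {t4.3}, out.j being that stage's outer ports


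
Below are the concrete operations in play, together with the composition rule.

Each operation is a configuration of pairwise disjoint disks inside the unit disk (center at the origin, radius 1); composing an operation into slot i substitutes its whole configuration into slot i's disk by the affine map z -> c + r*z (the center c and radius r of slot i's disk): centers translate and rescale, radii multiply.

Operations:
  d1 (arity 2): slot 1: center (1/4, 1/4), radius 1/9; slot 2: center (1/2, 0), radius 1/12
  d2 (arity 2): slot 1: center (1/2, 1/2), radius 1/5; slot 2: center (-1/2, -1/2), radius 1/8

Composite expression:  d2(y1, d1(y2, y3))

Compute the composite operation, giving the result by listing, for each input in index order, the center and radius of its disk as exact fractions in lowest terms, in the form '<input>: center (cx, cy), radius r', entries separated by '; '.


y1: center (1/2, 1/2), radius 1/5; y2: center (-15/32, -15/32), radius 1/72; y3: center (-7/16, -1/2), radius 1/96

Below d2, radii multiply path by path; the y-disk centers shift.
y1: after 1 affine step, its disk has center (1/2, 1/2), radius 1/5
y2: after 2 affine steps, its disk has center (-15/32, -15/32), radius 1/72
y3: after 2 affine steps, its disk has center (-7/16, -1/2), radius 1/96


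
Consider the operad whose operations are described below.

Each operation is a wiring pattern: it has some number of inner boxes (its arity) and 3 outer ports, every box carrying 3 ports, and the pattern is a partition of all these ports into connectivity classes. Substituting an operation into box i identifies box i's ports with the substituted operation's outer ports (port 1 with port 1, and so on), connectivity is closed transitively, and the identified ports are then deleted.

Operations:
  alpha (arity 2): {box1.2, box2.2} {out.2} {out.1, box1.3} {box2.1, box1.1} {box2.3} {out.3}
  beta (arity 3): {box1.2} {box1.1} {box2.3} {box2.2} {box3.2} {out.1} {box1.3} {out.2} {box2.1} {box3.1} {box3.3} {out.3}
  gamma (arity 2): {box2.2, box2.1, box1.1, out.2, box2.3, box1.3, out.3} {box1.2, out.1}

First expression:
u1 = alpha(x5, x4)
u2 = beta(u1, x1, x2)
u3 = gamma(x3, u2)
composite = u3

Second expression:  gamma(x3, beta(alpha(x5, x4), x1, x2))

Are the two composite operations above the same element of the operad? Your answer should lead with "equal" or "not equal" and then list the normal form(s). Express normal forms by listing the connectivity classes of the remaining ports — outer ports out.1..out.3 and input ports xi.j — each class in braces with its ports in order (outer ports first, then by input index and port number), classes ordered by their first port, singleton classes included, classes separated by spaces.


equal — both sides give {out.1, x3.2} {out.2, out.3, x3.1, x3.3} {x1.1} {x1.2} {x1.3} {x2.1} {x2.2} {x2.3} {x4.1, x5.1} {x4.2, x5.2} {x4.3} {x5.3}

Reducing the first expression gives {out.1, x3.2} {out.2, out.3, x3.1, x3.3} {x1.1} {x1.2} {x1.3} {x2.1} {x2.2} {x2.3} {x4.1, x5.1} {x4.2, x5.2} {x4.3} {x5.3}
Reducing the second expression gives {out.1, x3.2} {out.2, out.3, x3.1, x3.3} {x1.1} {x1.2} {x1.3} {x2.1} {x2.2} {x2.3} {x4.1, x5.1} {x4.2, x5.2} {x4.3} {x5.3}
Both agree, so they are equal.


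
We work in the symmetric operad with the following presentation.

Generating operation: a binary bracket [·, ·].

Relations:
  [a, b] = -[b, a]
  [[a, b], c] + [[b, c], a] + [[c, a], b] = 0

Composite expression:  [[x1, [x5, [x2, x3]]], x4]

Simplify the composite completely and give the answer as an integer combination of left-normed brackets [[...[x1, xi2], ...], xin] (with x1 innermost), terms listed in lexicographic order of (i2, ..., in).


-[[[[x1, x2], x3], x5], x4] + [[[[x1, x3], x2], x5], x4] + [[[[x1, x5], x2], x3], x4] - [[[[x1, x5], x3], x2], x4]

Expand each bracket as ab - ba; the x1-initial words give the coefficients.
Composite bracket: [[x1, [x5, [x2, x3]]], x4]
The bracket unfolds into 16 signed words via [a, b] = ab - ba (2^4 = 16).
Keep just the words that open with x1:
  word x1x2x3x5x4 has sign -1, contributing -[[[[x1, x2], x3], x5], x4]
  word x1x3x2x5x4 has sign +1, contributing +[[[[x1, x3], x2], x5], x4]
  word x1x5x2x3x4 has sign +1, contributing +[[[[x1, x5], x2], x3], x4]
  word x1x5x3x2x4 has sign -1, contributing -[[[[x1, x5], x3], x2], x4]


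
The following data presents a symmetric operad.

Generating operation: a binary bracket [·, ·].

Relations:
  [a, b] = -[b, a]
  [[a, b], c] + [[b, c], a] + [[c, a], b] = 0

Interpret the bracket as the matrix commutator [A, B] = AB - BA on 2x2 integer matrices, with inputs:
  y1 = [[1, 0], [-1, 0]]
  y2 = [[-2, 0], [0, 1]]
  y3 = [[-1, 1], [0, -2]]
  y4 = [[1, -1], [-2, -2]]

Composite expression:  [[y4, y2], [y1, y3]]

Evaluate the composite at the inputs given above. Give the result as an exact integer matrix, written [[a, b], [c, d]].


[[-3, 6], [12, 3]]


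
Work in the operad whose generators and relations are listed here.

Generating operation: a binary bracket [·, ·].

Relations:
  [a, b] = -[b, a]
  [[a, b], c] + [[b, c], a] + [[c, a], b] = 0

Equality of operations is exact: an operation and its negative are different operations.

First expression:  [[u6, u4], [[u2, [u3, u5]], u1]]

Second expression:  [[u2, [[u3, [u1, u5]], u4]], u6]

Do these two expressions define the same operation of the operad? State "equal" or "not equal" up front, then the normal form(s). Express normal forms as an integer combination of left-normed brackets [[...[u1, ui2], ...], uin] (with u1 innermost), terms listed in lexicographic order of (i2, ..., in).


not equal; first: -[[[[[u1, u2], u3], u5], u4], u6] + [[[[[u1, u2], u3], u5], u6], u4] + [[[[[u1, u2], u5], u3], u4], u6] - [[[[[u1, u2], u5], u3], u6], u4] + [[[[[u1, u3], u5], u2], u4], u6] - [[[[[u1, u3], u5], u2], u6], u4] - [[[[[u1, u5], u3], u2], u4], u6] + [[[[[u1, u5], u3], u2], u6], u4]; second: [[[[[u1, u5], u3], u4], u2], u6]

The first expression, normalized: -[[[[[u1, u2], u3], u5], u4], u6] + [[[[[u1, u2], u3], u5], u6], u4] + [[[[[u1, u2], u5], u3], u4], u6] - [[[[[u1, u2], u5], u3], u6], u4] + [[[[[u1, u3], u5], u2], u4], u6] - [[[[[u1, u3], u5], u2], u6], u4] - [[[[[u1, u5], u3], u2], u4], u6] + [[[[[u1, u5], u3], u2], u6], u4]
The second expression, normalized: [[[[[u1, u5], u3], u4], u2], u6]
The normal forms differ: not equal.


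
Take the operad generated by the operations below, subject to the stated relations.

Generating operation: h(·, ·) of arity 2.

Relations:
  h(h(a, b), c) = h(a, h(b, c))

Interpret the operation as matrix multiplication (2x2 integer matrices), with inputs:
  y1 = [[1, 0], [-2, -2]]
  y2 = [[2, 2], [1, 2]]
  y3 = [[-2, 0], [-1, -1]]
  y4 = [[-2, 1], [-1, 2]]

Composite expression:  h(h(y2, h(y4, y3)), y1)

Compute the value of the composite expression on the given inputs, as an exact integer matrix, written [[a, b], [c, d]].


h(y4, y3) = [[3, -1], [0, -2]]
h(y2, h(y4, y3)) = [[6, -6], [3, -5]]
h(h(y2, h(y4, y3)), y1) = [[18, 12], [13, 10]]

[[18, 12], [13, 10]]


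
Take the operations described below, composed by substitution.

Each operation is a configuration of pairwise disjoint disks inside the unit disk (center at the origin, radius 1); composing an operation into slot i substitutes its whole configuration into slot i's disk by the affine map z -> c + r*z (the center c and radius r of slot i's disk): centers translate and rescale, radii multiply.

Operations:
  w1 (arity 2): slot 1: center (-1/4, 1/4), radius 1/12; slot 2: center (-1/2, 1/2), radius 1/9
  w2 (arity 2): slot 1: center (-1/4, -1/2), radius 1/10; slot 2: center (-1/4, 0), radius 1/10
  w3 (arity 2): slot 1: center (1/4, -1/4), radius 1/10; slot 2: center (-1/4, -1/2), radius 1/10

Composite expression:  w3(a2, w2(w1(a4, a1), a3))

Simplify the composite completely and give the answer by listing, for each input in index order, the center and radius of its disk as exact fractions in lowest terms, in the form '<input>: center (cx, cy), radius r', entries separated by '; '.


Only the slot chain above each a matters under w3; compose those maps.
a2 passes through 1 substitution, ending at center (1/4, -1/4), radius 1/10
a4 passes through 3 substitutions, ending at center (-111/400, -219/400), radius 1/1200
a1 passes through 3 substitutions, ending at center (-7/25, -109/200), radius 1/900
a3 passes through 2 substitutions, ending at center (-11/40, -1/2), radius 1/100

a1: center (-7/25, -109/200), radius 1/900; a2: center (1/4, -1/4), radius 1/10; a3: center (-11/40, -1/2), radius 1/100; a4: center (-111/400, -219/400), radius 1/1200


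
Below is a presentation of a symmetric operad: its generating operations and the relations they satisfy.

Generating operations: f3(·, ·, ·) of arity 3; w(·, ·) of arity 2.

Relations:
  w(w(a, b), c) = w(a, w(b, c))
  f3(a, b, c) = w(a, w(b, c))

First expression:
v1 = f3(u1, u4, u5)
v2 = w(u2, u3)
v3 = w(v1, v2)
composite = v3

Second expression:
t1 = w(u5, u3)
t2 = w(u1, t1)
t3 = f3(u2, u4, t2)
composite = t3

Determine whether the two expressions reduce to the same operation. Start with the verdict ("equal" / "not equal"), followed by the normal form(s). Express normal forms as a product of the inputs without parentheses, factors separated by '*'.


Reducing the first expression gives u1 * u4 * u5 * u2 * u3
Reducing the second expression gives u2 * u4 * u1 * u5 * u3
They disagree, so not equal.

not equal: they reduce to u1 * u4 * u5 * u2 * u3 and u2 * u4 * u1 * u5 * u3


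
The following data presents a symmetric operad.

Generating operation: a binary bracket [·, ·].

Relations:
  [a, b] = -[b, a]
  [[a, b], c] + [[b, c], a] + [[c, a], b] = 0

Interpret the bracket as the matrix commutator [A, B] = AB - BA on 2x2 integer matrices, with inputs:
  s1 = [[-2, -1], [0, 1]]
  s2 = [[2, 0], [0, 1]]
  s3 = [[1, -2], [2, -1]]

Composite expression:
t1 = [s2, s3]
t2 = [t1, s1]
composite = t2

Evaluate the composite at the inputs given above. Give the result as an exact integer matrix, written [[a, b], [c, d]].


[s2, s3] = [[0, -2], [-2, 0]]
[[s2, s3], s1] = [[-2, -6], [6, 2]]

[[-2, -6], [6, 2]]


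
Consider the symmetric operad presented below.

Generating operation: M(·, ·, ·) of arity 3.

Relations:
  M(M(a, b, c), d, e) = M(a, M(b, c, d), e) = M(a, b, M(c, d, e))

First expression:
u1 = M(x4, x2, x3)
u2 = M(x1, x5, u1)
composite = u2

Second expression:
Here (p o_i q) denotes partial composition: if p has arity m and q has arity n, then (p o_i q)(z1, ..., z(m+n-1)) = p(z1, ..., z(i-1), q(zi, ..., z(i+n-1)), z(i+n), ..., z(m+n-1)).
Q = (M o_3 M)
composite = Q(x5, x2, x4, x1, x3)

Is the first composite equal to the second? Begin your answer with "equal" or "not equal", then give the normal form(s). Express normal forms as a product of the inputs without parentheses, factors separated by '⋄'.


not equal — first x1 ⋄ x5 ⋄ x4 ⋄ x2 ⋄ x3, second x5 ⋄ x2 ⋄ x4 ⋄ x1 ⋄ x3

Normal form of the first expression: x1 ⋄ x5 ⋄ x4 ⋄ x2 ⋄ x3
Normal form of the second expression: x5 ⋄ x2 ⋄ x4 ⋄ x1 ⋄ x3
Different reductions; not equal.


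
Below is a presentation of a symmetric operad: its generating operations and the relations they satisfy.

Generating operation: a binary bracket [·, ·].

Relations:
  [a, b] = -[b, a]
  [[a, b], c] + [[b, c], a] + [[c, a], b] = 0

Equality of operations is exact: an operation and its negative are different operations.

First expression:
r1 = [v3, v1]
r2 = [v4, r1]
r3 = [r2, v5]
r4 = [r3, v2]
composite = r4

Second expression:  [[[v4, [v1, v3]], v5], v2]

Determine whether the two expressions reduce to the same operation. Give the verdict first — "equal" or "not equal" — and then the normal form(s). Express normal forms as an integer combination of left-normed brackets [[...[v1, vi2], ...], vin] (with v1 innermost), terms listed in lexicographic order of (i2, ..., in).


Normal form of the first expression: [[[[v1, v3], v4], v5], v2]
Normal form of the second expression: -[[[[v1, v3], v4], v5], v2]
The forms do not match — not equal.

not equal — first [[[[v1, v3], v4], v5], v2], second -[[[[v1, v3], v4], v5], v2]


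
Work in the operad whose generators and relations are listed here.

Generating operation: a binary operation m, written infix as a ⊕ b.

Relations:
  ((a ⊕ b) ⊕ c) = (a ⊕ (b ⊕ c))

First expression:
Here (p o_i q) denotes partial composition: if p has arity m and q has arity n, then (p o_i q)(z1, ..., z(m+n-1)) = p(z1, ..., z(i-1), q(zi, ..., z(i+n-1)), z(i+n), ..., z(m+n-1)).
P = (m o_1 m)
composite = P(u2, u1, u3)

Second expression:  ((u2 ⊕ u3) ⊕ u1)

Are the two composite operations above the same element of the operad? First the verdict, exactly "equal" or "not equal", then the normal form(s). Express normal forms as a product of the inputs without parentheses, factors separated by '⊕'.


The first expression reduces to u2 ⊕ u1 ⊕ u3
The second expression reduces to u2 ⊕ u3 ⊕ u1
They disagree, so not equal.

not equal — first u2 ⊕ u1 ⊕ u3, second u2 ⊕ u3 ⊕ u1


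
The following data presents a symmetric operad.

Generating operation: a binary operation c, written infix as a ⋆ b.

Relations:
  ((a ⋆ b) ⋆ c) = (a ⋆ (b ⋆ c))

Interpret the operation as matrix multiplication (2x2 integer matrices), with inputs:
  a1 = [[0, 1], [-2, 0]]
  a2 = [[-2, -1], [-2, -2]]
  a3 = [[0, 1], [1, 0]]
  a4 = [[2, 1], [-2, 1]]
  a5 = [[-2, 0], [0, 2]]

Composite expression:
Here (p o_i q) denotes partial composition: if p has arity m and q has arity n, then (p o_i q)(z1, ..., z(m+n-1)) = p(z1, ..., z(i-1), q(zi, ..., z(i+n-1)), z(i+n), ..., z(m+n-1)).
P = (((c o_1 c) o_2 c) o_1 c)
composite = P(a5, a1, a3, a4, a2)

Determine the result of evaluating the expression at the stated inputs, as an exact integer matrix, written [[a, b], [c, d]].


(a5 ⋆ a1) = [[0, -2], [-4, 0]]
(a3 ⋆ a4) = [[-2, 1], [2, 1]]
((a5 ⋆ a1) ⋆ (a3 ⋆ a4)) = [[-4, -2], [8, -4]]
(((a5 ⋆ a1) ⋆ (a3 ⋆ a4)) ⋆ a2) = [[12, 8], [-8, 0]]

[[12, 8], [-8, 0]]


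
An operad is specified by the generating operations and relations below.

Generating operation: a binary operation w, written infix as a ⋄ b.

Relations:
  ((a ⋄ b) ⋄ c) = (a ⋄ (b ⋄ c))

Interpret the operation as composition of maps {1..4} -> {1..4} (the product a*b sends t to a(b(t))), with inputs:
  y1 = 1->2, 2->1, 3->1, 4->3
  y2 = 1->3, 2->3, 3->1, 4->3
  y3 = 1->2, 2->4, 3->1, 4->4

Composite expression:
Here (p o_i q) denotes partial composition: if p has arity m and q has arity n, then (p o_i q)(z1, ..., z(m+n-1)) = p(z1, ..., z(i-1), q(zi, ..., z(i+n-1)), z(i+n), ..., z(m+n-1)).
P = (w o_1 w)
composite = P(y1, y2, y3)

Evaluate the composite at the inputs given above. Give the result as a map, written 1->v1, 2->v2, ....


1->1, 2->1, 3->1, 4->1

(y1 ⋄ y2) = 1->1, 2->1, 3->2, 4->1
((y1 ⋄ y2) ⋄ y3) = 1->1, 2->1, 3->1, 4->1


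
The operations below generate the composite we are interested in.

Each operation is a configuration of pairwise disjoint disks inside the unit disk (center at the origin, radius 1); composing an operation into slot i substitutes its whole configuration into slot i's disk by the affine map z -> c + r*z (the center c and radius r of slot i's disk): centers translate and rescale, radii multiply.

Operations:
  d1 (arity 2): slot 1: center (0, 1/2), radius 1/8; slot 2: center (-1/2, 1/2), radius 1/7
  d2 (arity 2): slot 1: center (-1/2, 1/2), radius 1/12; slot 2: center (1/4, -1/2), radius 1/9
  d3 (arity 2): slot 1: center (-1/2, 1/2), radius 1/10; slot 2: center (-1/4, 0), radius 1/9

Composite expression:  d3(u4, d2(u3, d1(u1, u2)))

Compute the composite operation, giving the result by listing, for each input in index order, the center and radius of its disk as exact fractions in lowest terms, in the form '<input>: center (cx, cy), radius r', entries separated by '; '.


u1: center (-2/9, -4/81), radius 1/648; u2: center (-37/162, -4/81), radius 1/567; u3: center (-11/36, 1/18), radius 1/108; u4: center (-1/2, 1/2), radius 1/10


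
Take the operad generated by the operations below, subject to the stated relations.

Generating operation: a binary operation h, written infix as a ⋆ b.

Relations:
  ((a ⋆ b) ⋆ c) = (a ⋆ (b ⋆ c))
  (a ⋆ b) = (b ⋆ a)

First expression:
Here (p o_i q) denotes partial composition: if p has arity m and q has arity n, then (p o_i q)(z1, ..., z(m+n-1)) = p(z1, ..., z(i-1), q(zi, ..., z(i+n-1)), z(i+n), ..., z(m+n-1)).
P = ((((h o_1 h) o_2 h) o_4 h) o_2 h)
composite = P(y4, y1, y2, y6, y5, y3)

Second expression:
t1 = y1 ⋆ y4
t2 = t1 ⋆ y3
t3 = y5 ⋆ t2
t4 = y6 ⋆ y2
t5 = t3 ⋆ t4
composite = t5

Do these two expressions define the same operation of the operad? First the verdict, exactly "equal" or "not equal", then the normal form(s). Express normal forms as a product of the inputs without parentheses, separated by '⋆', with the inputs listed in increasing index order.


equal; the common form is y1 ⋆ y2 ⋆ y3 ⋆ y4 ⋆ y5 ⋆ y6

In normal form, the first expression is y1 ⋆ y2 ⋆ y3 ⋆ y4 ⋆ y5 ⋆ y6
In normal form, the second expression is y1 ⋆ y2 ⋆ y3 ⋆ y4 ⋆ y5 ⋆ y6
Same normal form: equal.


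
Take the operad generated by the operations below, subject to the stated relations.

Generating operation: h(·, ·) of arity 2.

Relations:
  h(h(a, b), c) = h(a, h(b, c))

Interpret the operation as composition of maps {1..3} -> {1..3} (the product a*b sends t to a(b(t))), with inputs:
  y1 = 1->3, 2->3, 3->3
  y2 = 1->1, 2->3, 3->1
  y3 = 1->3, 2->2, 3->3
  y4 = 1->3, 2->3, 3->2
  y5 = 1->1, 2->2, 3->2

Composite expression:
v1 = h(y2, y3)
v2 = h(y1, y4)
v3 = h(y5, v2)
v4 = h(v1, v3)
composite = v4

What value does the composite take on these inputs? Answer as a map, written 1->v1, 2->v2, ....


h(y2, y3) = 1->1, 2->3, 3->1
h(y1, y4) = 1->3, 2->3, 3->3
h(y5, h(y1, y4)) = 1->2, 2->2, 3->2
h(h(y2, y3), h(y5, h(y1, y4))) = 1->3, 2->3, 3->3

1->3, 2->3, 3->3


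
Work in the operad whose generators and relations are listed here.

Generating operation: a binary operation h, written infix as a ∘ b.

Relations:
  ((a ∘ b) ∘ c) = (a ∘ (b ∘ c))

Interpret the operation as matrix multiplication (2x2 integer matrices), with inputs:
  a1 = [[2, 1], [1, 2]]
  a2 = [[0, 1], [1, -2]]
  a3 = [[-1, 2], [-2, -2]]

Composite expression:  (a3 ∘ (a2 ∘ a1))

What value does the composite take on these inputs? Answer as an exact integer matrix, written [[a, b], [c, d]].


[[-1, -8], [-2, 2]]


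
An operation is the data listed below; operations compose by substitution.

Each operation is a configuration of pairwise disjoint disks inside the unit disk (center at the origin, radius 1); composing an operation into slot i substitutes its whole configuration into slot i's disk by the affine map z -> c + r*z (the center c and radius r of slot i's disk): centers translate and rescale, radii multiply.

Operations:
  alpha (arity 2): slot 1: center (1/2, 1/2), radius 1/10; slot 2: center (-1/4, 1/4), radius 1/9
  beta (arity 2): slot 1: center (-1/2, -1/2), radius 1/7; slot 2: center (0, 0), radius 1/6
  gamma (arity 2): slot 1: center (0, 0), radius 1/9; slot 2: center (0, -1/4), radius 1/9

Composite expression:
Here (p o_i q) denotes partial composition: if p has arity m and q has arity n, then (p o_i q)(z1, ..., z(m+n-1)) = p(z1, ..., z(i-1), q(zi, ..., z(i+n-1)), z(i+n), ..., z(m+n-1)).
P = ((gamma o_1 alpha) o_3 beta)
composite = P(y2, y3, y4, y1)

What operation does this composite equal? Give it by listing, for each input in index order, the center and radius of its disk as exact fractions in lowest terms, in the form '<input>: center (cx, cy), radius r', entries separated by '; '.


Each y-disk chains the slot maps above it in gamma; radii multiply.
for y2, the 2-step affine chain lands on center (1/18, 1/18), radius 1/90
for y3, the 2-step affine chain lands on center (-1/36, 1/36), radius 1/81
for y4, the 2-step affine chain lands on center (-1/18, -11/36), radius 1/63
for y1, the 2-step affine chain lands on center (0, -1/4), radius 1/54

y1: center (0, -1/4), radius 1/54; y2: center (1/18, 1/18), radius 1/90; y3: center (-1/36, 1/36), radius 1/81; y4: center (-1/18, -11/36), radius 1/63


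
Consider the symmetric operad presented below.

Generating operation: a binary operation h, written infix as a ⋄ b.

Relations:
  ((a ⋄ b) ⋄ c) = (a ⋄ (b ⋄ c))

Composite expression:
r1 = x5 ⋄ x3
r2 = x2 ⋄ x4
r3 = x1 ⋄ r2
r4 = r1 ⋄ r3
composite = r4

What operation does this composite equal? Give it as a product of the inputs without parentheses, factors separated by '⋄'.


x5 ⋄ x3 ⋄ x1 ⋄ x2 ⋄ x4

Every regrouping of h is equal, so read the x-inputs in written order.
(x5 ⋄ x3) unparenthesizes to x5 ⋄ x3
(x2 ⋄ x4) unparenthesizes to x2 ⋄ x4
(x1 ⋄ (x2 ⋄ x4)) unparenthesizes to x1 ⋄ x2 ⋄ x4
((x5 ⋄ x3) ⋄ (x1 ⋄ (x2 ⋄ x4))) unparenthesizes to x5 ⋄ x3 ⋄ x1 ⋄ x2 ⋄ x4


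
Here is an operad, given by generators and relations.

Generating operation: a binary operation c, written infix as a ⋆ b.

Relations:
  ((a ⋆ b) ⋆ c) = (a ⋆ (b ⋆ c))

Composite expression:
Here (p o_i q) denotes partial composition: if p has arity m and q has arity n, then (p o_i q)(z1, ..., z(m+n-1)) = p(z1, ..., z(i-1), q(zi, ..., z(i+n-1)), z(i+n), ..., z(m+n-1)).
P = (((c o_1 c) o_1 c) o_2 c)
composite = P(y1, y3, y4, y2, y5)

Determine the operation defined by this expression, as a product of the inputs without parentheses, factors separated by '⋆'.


y1 ⋆ y3 ⋆ y4 ⋆ y2 ⋆ y5

Under associativity of c, the answer is the y's in reading order.
(y3 ⋆ y4) collapses to y3 ⋆ y4
(y1 ⋆ (y3 ⋆ y4)) collapses to y1 ⋆ y3 ⋆ y4
((y1 ⋆ (y3 ⋆ y4)) ⋆ y2) collapses to y1 ⋆ y3 ⋆ y4 ⋆ y2
(((y1 ⋆ (y3 ⋆ y4)) ⋆ y2) ⋆ y5) collapses to y1 ⋆ y3 ⋆ y4 ⋆ y2 ⋆ y5
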